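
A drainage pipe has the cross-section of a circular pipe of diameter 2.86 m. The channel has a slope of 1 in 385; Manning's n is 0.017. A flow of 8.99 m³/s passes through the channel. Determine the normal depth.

Manning's equation rearranged: A R^(2/3) = nQ / (1·√S) = 0.017 × 8.99 / (√0.002597) = 2.999.
Try y = 1.78 m: A R^(2/3) = 3.647 — high.
Try y = 1.15 m: A R^(2/3) = 1.748 — low.
Try y = 1.57 m: A R^(2/3) = 2.999 — ≈ 2.999.

y_n = 1.57 m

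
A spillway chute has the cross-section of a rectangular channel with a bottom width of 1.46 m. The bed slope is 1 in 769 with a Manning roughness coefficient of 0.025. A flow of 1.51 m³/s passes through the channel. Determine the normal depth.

Manning's equation rearranged: A R^(2/3) = nQ / (1·√S) = 0.025 × 1.51 / (√0.0013) = 1.047.
Trying y = 1.44 m: A R^(2/3) = 1.297 — over.
Trying y = 0.88 m: A R^(2/3) = 0.6963 — short.
Trying y = 1.21 m: A R^(2/3) = 1.046 — matches.

y_n = 1.21 m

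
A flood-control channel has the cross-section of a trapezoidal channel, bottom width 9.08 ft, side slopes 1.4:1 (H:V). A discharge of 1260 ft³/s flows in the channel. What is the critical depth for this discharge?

At critical depth, Q² T / (g A³) = 1, i.e. A³/T = Q²/g = 1260²/32.2 = 49300.
Try y = 4.63 ft: A³/T = 16970 — too small.
Try y = 7.16 ft: A³/T = 87860 — too large.
Try y = 6.16 ft: A³/T = 49260 — close enough.

y_c = 6.16 ft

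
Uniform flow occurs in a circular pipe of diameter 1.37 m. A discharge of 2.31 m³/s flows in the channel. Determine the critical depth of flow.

At critical depth, Q² T / (g A³) = 1, i.e. A³/T = Q²/g = 2.31²/9.81 = 0.5439.
At y = 0.679 m: A³/T = 0.2826 — low.
At y = 0.985 m: A³/T = 1.186 — high.
At y = 0.806 m: A³/T = 0.5442 — matches.

y_c = 0.806 m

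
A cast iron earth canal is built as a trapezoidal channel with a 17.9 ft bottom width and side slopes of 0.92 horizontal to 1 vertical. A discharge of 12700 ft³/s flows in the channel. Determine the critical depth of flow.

y_c = 18.3 ft

At critical depth, Q² T / (g A³) = 1, i.e. A³/T = Q²/g = 12700²/32.2 = 5009000.
Trying y = 14.3 ft: A³/T = 1981000 — too small.
Trying y = 23.2 ft: A³/T = 12460000 — too large.
Trying y = 18.3 ft: A³/T = 4981000 — matches.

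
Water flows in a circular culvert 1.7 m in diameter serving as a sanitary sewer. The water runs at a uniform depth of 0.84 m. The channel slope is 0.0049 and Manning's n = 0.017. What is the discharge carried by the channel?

Q = 2.59 m³/s

For a circular section of diameter D = 1.7 m at depth y = 0.84 m, the central angle is θ = 2 arccos(1 − 2y/D) = 3.118 rad. Then A = (D²/8)(θ − sin θ) = 1.118 m² and P = Dθ/2 = 2.65 m.
Hydraulic radius R = A/P = 1.118/2.65 = 0.4218 m.
Manning's equation: Q = (1/n) A R^(2/3) S^(1/2) = (1/0.017) × 1.118 × 0.4218^(2/3) × 0.0049^(1/2) = 2.59 m³/s.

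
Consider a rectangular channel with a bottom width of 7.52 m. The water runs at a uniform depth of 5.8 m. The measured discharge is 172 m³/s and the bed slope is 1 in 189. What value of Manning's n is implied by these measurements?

n = 0.032

Flow area A = b·y = 7.52 × 5.8 = 43.62 m². Wetted perimeter P = b + 2y = 7.52 + 2×5.8 = 19.12 m.
Hydraulic radius R = A/P = 43.62/19.12 = 2.281 m.
Rearranging Manning's equation: n = (1/Q) A R^(2/3) S^(1/2) = (1/172) × 43.62 × 2.281^(2/3) × √0.005291 = 0.032.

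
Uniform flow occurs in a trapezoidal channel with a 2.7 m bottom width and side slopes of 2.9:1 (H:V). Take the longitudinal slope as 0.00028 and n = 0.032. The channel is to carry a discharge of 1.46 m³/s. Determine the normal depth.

Manning's equation rearranged: A R^(2/3) = nQ / (1·√S) = 0.032 × 1.46 / (√0.00028) = 2.792.
At y = 0.905 m: A R^(2/3) = 3.366 — too large.
At y = 0.62 m: A R^(2/3) = 1.586 — too small.
At y = 0.825 m: A R^(2/3) = 2.79 — close enough.

y_n = 0.825 m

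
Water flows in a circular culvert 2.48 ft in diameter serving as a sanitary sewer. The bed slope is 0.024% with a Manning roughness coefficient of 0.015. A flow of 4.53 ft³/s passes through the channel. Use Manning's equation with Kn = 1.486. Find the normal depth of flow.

Manning's equation rearranged: A R^(2/3) = nQ / (1.486·√S) = 0.015 × 4.53 / (1.486 × √0.00024) = 2.952.
At y = 2.17 ft: A R^(2/3) = 3.69 — over.
At y = 1.31 ft: A R^(2/3) = 1.926 — short.
At y = 1.74 ft: A R^(2/3) = 2.949 — matches.

y_n = 1.74 ft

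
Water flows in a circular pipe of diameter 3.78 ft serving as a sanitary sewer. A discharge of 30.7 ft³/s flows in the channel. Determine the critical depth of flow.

At critical depth, Q² T / (g A³) = 1, i.e. A³/T = Q²/g = 30.7²/32.2 = 29.27.
At y = 1.99 ft: A³/T = 56.91 — high.
At y = 1.47 ft: A³/T = 17.85 — low.
At y = 1.67 ft: A³/T = 29.11 — ≈ 29.27.

y_c = 1.67 ft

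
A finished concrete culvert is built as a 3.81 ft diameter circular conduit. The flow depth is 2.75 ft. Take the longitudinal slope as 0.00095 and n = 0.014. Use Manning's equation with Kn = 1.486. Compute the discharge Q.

Q = 31.4 ft³/s

For a circular section of diameter D = 3.81 ft at depth y = 2.75 ft, the central angle is θ = 2 arccos(1 − 2y/D) = 4.061 rad. Then A = (D²/8)(θ − sin θ) = 8.811 ft² and P = Dθ/2 = 7.736 ft.
Hydraulic radius R = A/P = 8.811/7.736 = 1.139 ft.
Manning's equation: Q = (1.486/n) A R^(2/3) S^(1/2) = (1.486/0.014) × 8.811 × 1.139^(2/3) × 0.00095^(1/2) = 31.4 ft³/s.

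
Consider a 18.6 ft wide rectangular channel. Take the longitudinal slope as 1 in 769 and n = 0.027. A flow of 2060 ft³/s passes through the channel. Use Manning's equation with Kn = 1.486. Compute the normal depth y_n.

y_n = 16.9 ft

Manning's equation rearranged: A R^(2/3) = nQ / (1.486·√S) = 0.027 × 2060 / (1.486 × √0.0013) = 1038.
Try y = 20.7 ft: A R^(2/3) = 1330 — over.
Try y = 12.9 ft: A R^(2/3) = 738.9 — short.
Try y = 16.9 ft: A R^(2/3) = 1038 — close enough.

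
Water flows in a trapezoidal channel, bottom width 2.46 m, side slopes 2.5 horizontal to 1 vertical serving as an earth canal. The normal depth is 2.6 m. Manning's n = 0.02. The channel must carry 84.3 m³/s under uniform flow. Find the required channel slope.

S = 0.0033

With bottom width b = 2.46 m and side slope z = 2.5: A = (b + zy)y = (2.46 + 2.5×2.6)×2.6 = 23.3 m²; P = b + 2y√(1+z²) = 2.46 + 2×2.6×2.693 = 16.46 m.
Hydraulic radius R = A/P = 23.3/16.46 = 1.415 m.
From Manning's equation, S = [nQ / (1 A R^(2/3))]² = [0.02 × 84.3 / (1 × 23.3 × 1.415^(2/3))]² = 0.0033.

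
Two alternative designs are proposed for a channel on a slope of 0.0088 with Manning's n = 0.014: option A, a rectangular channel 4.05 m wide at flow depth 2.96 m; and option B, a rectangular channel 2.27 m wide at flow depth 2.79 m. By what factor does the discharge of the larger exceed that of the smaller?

Channel A: Flow area A = b·y = 4.05 × 2.96 = 11.99 m². Wetted perimeter P = b + 2y = 4.05 + 2×2.96 = 9.97 m. Hydraulic radius R = A/P = 11.99/9.97 = 1.202 m. Q_A = (1/0.014)·11.99·1.202^(2/3)·√0.0088 = 90.83 m³/s.
Channel B: Flow area A = b·y = 2.27 × 2.79 = 6.333 m². Wetted perimeter P = b + 2y = 2.27 + 2×2.79 = 7.85 m. Hydraulic radius R = A/P = 6.333/7.85 = 0.8068 m. Q_B = (1/0.014)·6.333·0.8068^(2/3)·√0.0088 = 36.78 m³/s.
The larger discharge is 90.83 m³/s and the smaller is 36.78 m³/s; the ratio is 2.47.

2.47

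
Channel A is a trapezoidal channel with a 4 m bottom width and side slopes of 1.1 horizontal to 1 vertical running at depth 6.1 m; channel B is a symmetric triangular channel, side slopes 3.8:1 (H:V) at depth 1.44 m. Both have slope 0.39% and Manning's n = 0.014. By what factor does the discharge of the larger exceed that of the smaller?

21.7

Channel A: With bottom width b = 4 m and side slope z = 1.1: A = (b + zy)y = (4 + 1.1×6.1)×6.1 = 65.33 m²; P = b + 2y√(1+z²) = 4 + 2×6.1×1.487 = 22.14 m. Hydraulic radius R = A/P = 65.33/22.14 = 2.951 m. Q_A = (1/0.014)·65.33·2.951^(2/3)·√0.0039 = 599.6 m³/s.
Channel B: For a triangular section with side slope z = 3.8: A = zy² = 3.8×1.44² = 7.88 m²; P = 2y√(1+z²) = 2×1.44×3.929 = 11.32 m. Hydraulic radius R = A/P = 7.88/11.32 = 0.6963 m. Q_B = (1/0.014)·7.88·0.6963^(2/3)·√0.0039 = 27.61 m³/s.
The larger discharge is 599.6 m³/s and the smaller is 27.61 m³/s; the ratio is 21.7.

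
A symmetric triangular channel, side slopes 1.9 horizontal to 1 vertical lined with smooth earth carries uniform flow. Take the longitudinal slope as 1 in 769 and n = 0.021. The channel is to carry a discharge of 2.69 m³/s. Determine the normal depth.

Manning's equation rearranged: A R^(2/3) = nQ / (1·√S) = 0.021 × 2.69 / (√0.0013) = 1.567.
Try y = 0.879 m: A R^(2/3) = 0.7822 — short.
Try y = 1.14 m: A R^(2/3) = 1.565 — matches.

y_n = 1.14 m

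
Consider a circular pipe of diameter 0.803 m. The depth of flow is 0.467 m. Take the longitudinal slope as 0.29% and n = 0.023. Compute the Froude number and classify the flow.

For a circular section of diameter D = 0.803 m at depth y = 0.467 m, the central angle is θ = 2 arccos(1 − 2y/D) = 3.469 rad. Then A = (D²/8)(θ − sin θ) = 0.3056 m² and P = Dθ/2 = 1.393 m.
Hydraulic radius R = A/P = 0.3056/1.393 = 0.2194 m.
V = (1/n) R^(2/3) √S = (1/0.023) × 0.2194^(2/3) × √0.0029 = 0.8517 m/s. Hydraulic depth D_h = A/T = 0.3056/0.7922 = 0.3857 m.
Froude number Fr = V/√(g·D_h) = 0.8517/√(9.81×0.3857) = 0.438, which is less than 1, so the flow is subcritical.

subcritical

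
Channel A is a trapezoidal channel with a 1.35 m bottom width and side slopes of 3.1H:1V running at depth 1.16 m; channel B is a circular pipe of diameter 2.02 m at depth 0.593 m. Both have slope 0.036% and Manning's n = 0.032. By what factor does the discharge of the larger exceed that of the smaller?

Channel A: With bottom width b = 1.35 m and side slope z = 3.1: A = (b + zy)y = (1.35 + 3.1×1.16)×1.16 = 5.737 m²; P = b + 2y√(1+z²) = 1.35 + 2×1.16×3.257 = 8.907 m. Hydraulic radius R = A/P = 5.737/8.907 = 0.6441 m. Q_A = (1/0.032)·5.737·0.6441^(2/3)·√0.00036 = 2.537 m³/s.
Channel B: For a circular section of diameter D = 2.02 m at depth y = 0.593 m, the central angle is θ = 2 arccos(1 − 2y/D) = 2.29 rad. Then A = (D²/8)(θ − sin θ) = 0.7846 m² and P = Dθ/2 = 2.313 m. Hydraulic radius R = A/P = 0.7846/2.313 = 0.3392 m. Q_B = (1/0.032)·0.7846·0.3392^(2/3)·√0.00036 = 0.2263 m³/s.
The larger discharge is 2.537 m³/s and the smaller is 0.2263 m³/s; the ratio is 11.2.

11.2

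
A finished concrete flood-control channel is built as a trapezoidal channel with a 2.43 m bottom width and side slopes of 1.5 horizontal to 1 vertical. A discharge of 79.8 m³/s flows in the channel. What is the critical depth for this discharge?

At critical depth, Q² T / (g A³) = 1, i.e. A³/T = Q²/g = 79.8²/9.81 = 649.1.
Trying y = 3.56 m: A³/T = 1614 — over.
Trying y = 2.86 m: A³/T = 644.8 — close enough.

y_c = 2.86 m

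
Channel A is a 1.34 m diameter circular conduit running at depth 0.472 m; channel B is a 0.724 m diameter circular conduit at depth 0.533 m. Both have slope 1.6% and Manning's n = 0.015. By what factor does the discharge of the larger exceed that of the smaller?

1.54

Channel A: For a circular section of diameter D = 1.34 m at depth y = 0.472 m, the central angle is θ = 2 arccos(1 − 2y/D) = 2.542 rad. Then A = (D²/8)(θ − sin θ) = 0.4437 m² and P = Dθ/2 = 1.703 m. Hydraulic radius R = A/P = 0.4437/1.703 = 0.2606 m. Q_A = (1/0.015)·0.4437·0.2606^(2/3)·√0.016 = 1.527 m³/s.
Channel B: For a circular section of diameter D = 0.724 m at depth y = 0.533 m, the central angle is θ = 2 arccos(1 − 2y/D) = 4.126 rad. Then A = (D²/8)(θ − sin θ) = 0.3249 m² and P = Dθ/2 = 1.493 m. Hydraulic radius R = A/P = 0.3249/1.493 = 0.2175 m. Q_B = (1/0.015)·0.3249·0.2175^(2/3)·√0.016 = 0.9909 m³/s.
The larger discharge is 1.527 m³/s and the smaller is 0.9909 m³/s; the ratio is 1.54.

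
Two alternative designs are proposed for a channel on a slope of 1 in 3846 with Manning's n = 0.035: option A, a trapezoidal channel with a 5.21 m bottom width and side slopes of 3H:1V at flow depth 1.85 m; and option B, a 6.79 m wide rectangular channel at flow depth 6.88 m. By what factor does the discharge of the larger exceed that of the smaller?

3.64

Channel A: With bottom width b = 5.21 m and side slope z = 3: A = (b + zy)y = (5.21 + 3×1.85)×1.85 = 19.91 m²; P = b + 2y√(1+z²) = 5.21 + 2×1.85×3.162 = 16.91 m. Hydraulic radius R = A/P = 19.91/16.91 = 1.177 m. Q_A = (1/0.035)·19.91·1.177^(2/3)·√0.00026 = 10.22 m³/s.
Channel B: Flow area A = b·y = 6.79 × 6.88 = 46.72 m². Wetted perimeter P = b + 2y = 6.79 + 2×6.88 = 20.55 m. Hydraulic radius R = A/P = 46.72/20.55 = 2.273 m. Q_B = (1/0.035)·46.72·2.273^(2/3)·√0.00026 = 37.21 m³/s.
The larger discharge is 37.21 m³/s and the smaller is 10.22 m³/s; the ratio is 3.64.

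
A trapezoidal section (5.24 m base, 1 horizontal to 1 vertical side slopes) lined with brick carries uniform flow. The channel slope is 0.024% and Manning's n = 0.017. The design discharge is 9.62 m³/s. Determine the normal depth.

Manning's equation rearranged: A R^(2/3) = nQ / (1·√S) = 0.017 × 9.62 / (√0.00024) = 10.56.
Trying y = 1.79 m: A R^(2/3) = 14.38 — over.
Trying y = 1.34 m: A R^(2/3) = 8.678 — short.
Trying y = 1.5 m: A R^(2/3) = 10.55 — close enough.

y_n = 1.5 m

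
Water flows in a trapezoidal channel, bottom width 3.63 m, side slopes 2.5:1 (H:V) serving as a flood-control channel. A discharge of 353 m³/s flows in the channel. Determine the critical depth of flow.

At critical depth, Q² T / (g A³) = 1, i.e. A³/T = Q²/g = 353²/9.81 = 12700.
Try y = 3.17 m: A³/T = 2523 — short.
Try y = 5.8 m: A³/T = 35630 — over.
Try y = 4.6 m: A³/T = 12660 — matches.

y_c = 4.6 m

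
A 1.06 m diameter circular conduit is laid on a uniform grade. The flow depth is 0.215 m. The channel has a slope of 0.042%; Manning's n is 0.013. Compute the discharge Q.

Q = 0.0517 m³/s

For a circular section of diameter D = 1.06 m at depth y = 0.215 m, the central angle is θ = 2 arccos(1 − 2y/D) = 1.869 rad. Then A = (D²/8)(θ − sin θ) = 0.1282 m² and P = Dθ/2 = 0.9904 m.
Hydraulic radius R = A/P = 0.1282/0.9904 = 0.1294 m.
Manning's equation: Q = (1/n) A R^(2/3) S^(1/2) = (1/0.013) × 0.1282 × 0.1294^(2/3) × 0.00042^(1/2) = 0.0517 m³/s.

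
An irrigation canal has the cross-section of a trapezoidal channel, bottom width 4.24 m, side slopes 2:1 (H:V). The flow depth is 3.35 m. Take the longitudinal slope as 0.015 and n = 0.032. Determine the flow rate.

Q = 216 m³/s

With bottom width b = 4.24 m and side slope z = 2: A = (b + zy)y = (4.24 + 2×3.35)×3.35 = 36.65 m²; P = b + 2y√(1+z²) = 4.24 + 2×3.35×2.236 = 19.22 m.
Hydraulic radius R = A/P = 36.65/19.22 = 1.907 m.
Manning's equation: Q = (1/n) A R^(2/3) S^(1/2) = (1/0.032) × 36.65 × 1.907^(2/3) × 0.015^(1/2) = 216 m³/s.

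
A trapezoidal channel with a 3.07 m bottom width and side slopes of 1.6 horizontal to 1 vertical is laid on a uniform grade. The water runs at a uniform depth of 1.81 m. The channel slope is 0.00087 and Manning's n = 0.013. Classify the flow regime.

subcritical

With bottom width b = 3.07 m and side slope z = 1.6: A = (b + zy)y = (3.07 + 1.6×1.81)×1.81 = 10.8 m²; P = b + 2y√(1+z²) = 3.07 + 2×1.81×1.887 = 9.9 m.
Hydraulic radius R = A/P = 10.8/9.9 = 1.091 m.
V = (1/n) R^(2/3) √S = (1/0.013) × 1.091^(2/3) × √0.00087 = 2.404 m/s. Hydraulic depth D_h = A/T = 10.8/8.862 = 1.219 m.
Froude number Fr = V/√(g·D_h) = 2.404/√(9.81×1.219) = 0.695, which is less than 1, so the flow is subcritical.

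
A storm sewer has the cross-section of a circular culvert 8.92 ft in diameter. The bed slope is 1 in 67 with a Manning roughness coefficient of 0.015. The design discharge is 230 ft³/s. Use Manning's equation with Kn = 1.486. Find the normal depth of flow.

Manning's equation rearranged: A R^(2/3) = nQ / (1.486·√S) = 0.015 × 230 / (1.486 × √0.01493) = 19.
Trying y = 2.27 ft: A R^(2/3) = 15.13 — low.
Trying y = 3.15 ft: A R^(2/3) = 28.52 — high.
Trying y = 2.55 ft: A R^(2/3) = 19.02 — matches.

y_n = 2.55 ft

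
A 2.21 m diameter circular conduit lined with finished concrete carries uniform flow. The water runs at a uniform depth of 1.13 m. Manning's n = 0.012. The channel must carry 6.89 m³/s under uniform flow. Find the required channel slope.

S = 0.0038

For a circular section of diameter D = 2.21 m at depth y = 1.13 m, the central angle is θ = 2 arccos(1 − 2y/D) = 3.187 rad. Then A = (D²/8)(θ − sin θ) = 1.973 m² and P = Dθ/2 = 3.521 m.
Hydraulic radius R = A/P = 1.973/3.521 = 0.5603 m.
From Manning's equation, S = [nQ / (1 A R^(2/3))]² = [0.012 × 6.89 / (1 × 1.973 × 0.5603^(2/3))]² = 0.0038.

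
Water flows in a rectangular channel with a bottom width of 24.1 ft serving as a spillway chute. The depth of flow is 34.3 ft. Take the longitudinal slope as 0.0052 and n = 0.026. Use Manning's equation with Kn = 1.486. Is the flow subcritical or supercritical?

Flow area A = b·y = 24.1 × 34.3 = 826.6 ft². Wetted perimeter P = b + 2y = 24.1 + 2×34.3 = 92.7 ft.
Hydraulic radius R = A/P = 826.6/92.7 = 8.917 ft.
V = (1.486/n) R^(2/3) √S = (1.486/0.026) × 8.917^(2/3) × √0.0052 = 17.72 ft/s. Hydraulic depth D_h = A/T = 826.6/24.1 = 34.3 ft.
Froude number Fr = V/√(g·D_h) = 17.72/√(32.2×34.3) = 0.533, which is less than 1, so the flow is subcritical.

subcritical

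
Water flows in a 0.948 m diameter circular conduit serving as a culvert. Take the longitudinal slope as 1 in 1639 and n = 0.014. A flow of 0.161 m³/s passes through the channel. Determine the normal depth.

Manning's equation rearranged: A R^(2/3) = nQ / (1·√S) = 0.014 × 0.161 / (√0.0006101) = 0.09125.
Try y = 0.286 m: A R^(2/3) = 0.05351 — low.
Try y = 0.38 m: A R^(2/3) = 0.09144 — close enough.

y_n = 0.38 m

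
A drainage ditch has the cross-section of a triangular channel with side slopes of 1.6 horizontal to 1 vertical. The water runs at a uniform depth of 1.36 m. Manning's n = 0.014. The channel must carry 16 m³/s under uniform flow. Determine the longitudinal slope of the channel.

S = 0.0119

For a triangular section with side slope z = 1.6: A = zy² = 1.6×1.36² = 2.959 m²; P = 2y√(1+z²) = 2×1.36×1.887 = 5.132 m.
Hydraulic radius R = A/P = 2.959/5.132 = 0.5766 m.
From Manning's equation, S = [nQ / (1 A R^(2/3))]² = [0.014 × 16 / (1 × 2.959 × 0.5766^(2/3))]² = 0.0119.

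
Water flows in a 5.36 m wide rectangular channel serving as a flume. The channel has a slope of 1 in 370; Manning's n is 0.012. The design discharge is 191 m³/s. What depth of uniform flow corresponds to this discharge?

y_n = 5.54 m

Manning's equation rearranged: A R^(2/3) = nQ / (1·√S) = 0.012 × 191 / (√0.002703) = 44.09.
Trying y = 6.12 m: A R^(2/3) = 49.68 — over.
Trying y = 5.54 m: A R^(2/3) = 44.04 — close enough.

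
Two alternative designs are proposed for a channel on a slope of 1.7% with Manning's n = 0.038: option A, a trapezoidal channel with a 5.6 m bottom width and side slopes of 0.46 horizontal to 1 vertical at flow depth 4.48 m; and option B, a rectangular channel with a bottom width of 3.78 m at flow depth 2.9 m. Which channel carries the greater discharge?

channel A

Channel A: With bottom width b = 5.6 m and side slope z = 0.46: A = (b + zy)y = (5.6 + 0.46×4.48)×4.48 = 34.32 m²; P = b + 2y√(1+z²) = 5.6 + 2×4.48×1.101 = 15.46 m. Hydraulic radius R = A/P = 34.32/15.46 = 2.22 m. Q_A = (1/0.038)·34.32·2.22^(2/3)·√0.017 = 200.4 m³/s.
Channel B: Flow area A = b·y = 3.78 × 2.9 = 10.96 m². Wetted perimeter P = b + 2y = 3.78 + 2×2.9 = 9.58 m. Hydraulic radius R = A/P = 10.96/9.58 = 1.144 m. Q_B = (1/0.038)·10.96·1.144^(2/3)·√0.017 = 41.15 m³/s.
Q_A = 200.4 m³/s vs Q_B = 41.15 m³/s, so channel A carries more.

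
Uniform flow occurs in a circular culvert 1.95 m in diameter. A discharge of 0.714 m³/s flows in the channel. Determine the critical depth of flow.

At critical depth, Q² T / (g A³) = 1, i.e. A³/T = Q²/g = 0.714²/9.81 = 0.05197.
Try y = 0.471 m: A³/T = 0.1031 — high.
Try y = 0.395 m: A³/T = 0.0518 — ≈ 0.05197.

y_c = 0.395 m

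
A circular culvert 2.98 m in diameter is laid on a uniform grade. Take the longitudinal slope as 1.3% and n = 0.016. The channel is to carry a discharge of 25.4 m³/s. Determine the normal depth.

y_n = 1.7 m

Manning's equation rearranged: A R^(2/3) = nQ / (1·√S) = 0.016 × 25.4 / (√0.013) = 3.564.
Trying y = 2.08 m: A R^(2/3) = 4.781 — over.
Trying y = 1.47 m: A R^(2/3) = 2.801 — short.
Trying y = 1.7 m: A R^(2/3) = 3.56 — ≈ 3.564.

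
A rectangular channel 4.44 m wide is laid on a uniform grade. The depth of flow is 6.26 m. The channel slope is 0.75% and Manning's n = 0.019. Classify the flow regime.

subcritical

Flow area A = b·y = 4.44 × 6.26 = 27.79 m². Wetted perimeter P = b + 2y = 4.44 + 2×6.26 = 16.96 m.
Hydraulic radius R = A/P = 27.79/16.96 = 1.639 m.
V = (1/n) R^(2/3) √S = (1/0.019) × 1.639^(2/3) × √0.0075 = 6.336 m/s. Hydraulic depth D_h = A/T = 27.79/4.44 = 6.26 m.
Froude number Fr = V/√(g·D_h) = 6.336/√(9.81×6.26) = 0.808, which is less than 1, so the flow is subcritical.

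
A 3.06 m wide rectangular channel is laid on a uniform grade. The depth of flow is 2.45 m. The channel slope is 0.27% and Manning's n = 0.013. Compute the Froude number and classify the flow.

subcritical

Flow area A = b·y = 3.06 × 2.45 = 7.497 m². Wetted perimeter P = b + 2y = 3.06 + 2×2.45 = 7.96 m.
Hydraulic radius R = A/P = 7.497/7.96 = 0.9418 m.
V = (1/n) R^(2/3) √S = (1/0.013) × 0.9418^(2/3) × √0.0027 = 3.841 m/s. Hydraulic depth D_h = A/T = 7.497/3.06 = 2.45 m.
Froude number Fr = V/√(g·D_h) = 3.841/√(9.81×2.45) = 0.783, which is less than 1, so the flow is subcritical.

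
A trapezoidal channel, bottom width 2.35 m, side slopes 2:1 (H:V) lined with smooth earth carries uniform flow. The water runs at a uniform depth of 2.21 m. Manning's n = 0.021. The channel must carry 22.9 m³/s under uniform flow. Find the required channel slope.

With bottom width b = 2.35 m and side slope z = 2: A = (b + zy)y = (2.35 + 2×2.21)×2.21 = 14.96 m²; P = b + 2y√(1+z²) = 2.35 + 2×2.21×2.236 = 12.23 m.
Hydraulic radius R = A/P = 14.96/12.23 = 1.223 m.
From Manning's equation, S = [nQ / (1 A R^(2/3))]² = [0.021 × 22.9 / (1 × 14.96 × 1.223^(2/3))]² = 0.00079.

S = 0.00079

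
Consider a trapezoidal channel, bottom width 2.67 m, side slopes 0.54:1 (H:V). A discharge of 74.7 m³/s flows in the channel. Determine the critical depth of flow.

y_c = 3.4 m

At critical depth, Q² T / (g A³) = 1, i.e. A³/T = Q²/g = 74.7²/9.81 = 568.8.
Trying y = 3.76 m: A³/T = 820.2 — over.
Trying y = 2.61 m: A³/T = 219.9 — short.
Trying y = 3.4 m: A³/T = 567 — ≈ 568.8.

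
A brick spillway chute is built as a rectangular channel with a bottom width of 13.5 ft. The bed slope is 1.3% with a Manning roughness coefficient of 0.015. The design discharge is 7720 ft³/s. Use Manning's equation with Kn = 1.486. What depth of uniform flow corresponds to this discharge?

y_n = 17.6 ft

Manning's equation rearranged: A R^(2/3) = nQ / (1.486·√S) = 0.015 × 7720 / (1.486 × √0.013) = 683.5.
Try y = 12.1 ft: A R^(2/3) = 434.1 — short.
Try y = 20.1 ft: A R^(2/3) = 799 — over.
Try y = 17.6 ft: A R^(2/3) = 683.5 — close enough.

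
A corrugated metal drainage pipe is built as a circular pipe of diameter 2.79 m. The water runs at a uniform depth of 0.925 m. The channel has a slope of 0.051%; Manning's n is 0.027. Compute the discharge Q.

Q = 0.954 m³/s

For a circular section of diameter D = 2.79 m at depth y = 0.925 m, the central angle is θ = 2 arccos(1 − 2y/D) = 2.454 rad. Then A = (D²/8)(θ − sin θ) = 1.771 m² and P = Dθ/2 = 3.424 m.
Hydraulic radius R = A/P = 1.771/3.424 = 0.5172 m.
Manning's equation: Q = (1/n) A R^(2/3) S^(1/2) = (1/0.027) × 1.771 × 0.5172^(2/3) × 0.00051^(1/2) = 0.954 m³/s.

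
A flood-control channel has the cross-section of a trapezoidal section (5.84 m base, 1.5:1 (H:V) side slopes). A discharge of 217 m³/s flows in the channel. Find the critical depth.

y_c = 3.78 m

At critical depth, Q² T / (g A³) = 1, i.e. A³/T = Q²/g = 217²/9.81 = 4800.
At y = 3.35 m: A³/T = 3035 — low.
At y = 4.36 m: A³/T = 8312 — high.
At y = 3.78 m: A³/T = 4794 — matches.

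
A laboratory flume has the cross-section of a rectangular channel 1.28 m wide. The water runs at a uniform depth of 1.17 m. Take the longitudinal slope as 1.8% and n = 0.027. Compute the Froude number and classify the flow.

Flow area A = b·y = 1.28 × 1.17 = 1.498 m². Wetted perimeter P = b + 2y = 1.28 + 2×1.17 = 3.62 m.
Hydraulic radius R = A/P = 1.498/3.62 = 0.4137 m.
V = (1/n) R^(2/3) √S = (1/0.027) × 0.4137^(2/3) × √0.018 = 2.759 m/s. Hydraulic depth D_h = A/T = 1.498/1.28 = 1.17 m.
Froude number Fr = V/√(g·D_h) = 2.759/√(9.81×1.17) = 0.814, which is less than 1, so the flow is subcritical.

subcritical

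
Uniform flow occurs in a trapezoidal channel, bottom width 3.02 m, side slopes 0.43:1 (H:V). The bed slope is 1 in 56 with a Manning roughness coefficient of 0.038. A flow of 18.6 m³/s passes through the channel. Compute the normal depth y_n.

Manning's equation rearranged: A R^(2/3) = nQ / (1·√S) = 0.038 × 18.6 / (√0.01786) = 5.289.
Trying y = 1.1 m: A R^(2/3) = 3.057 — low.
Trying y = 1.7 m: A R^(2/3) = 6.157 — high.
Trying y = 1.55 m: A R^(2/3) = 5.301 — ≈ 5.289.

y_n = 1.55 m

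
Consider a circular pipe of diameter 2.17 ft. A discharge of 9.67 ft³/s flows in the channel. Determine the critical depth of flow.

At critical depth, Q² T / (g A³) = 1, i.e. A³/T = Q²/g = 9.67²/32.2 = 2.904.
Trying y = 0.902 ft: A³/T = 1.437 — low.
Trying y = 1.38 ft: A³/T = 7.316 — high.
Trying y = 1.08 ft: A³/T = 2.863 — matches.

y_c = 1.08 ft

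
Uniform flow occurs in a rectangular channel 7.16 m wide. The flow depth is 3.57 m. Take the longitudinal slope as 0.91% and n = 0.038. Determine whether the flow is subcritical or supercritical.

subcritical

Flow area A = b·y = 7.16 × 3.57 = 25.56 m². Wetted perimeter P = b + 2y = 7.16 + 2×3.57 = 14.3 m.
Hydraulic radius R = A/P = 25.56/14.3 = 1.787 m.
V = (1/n) R^(2/3) √S = (1/0.038) × 1.787^(2/3) × √0.0091 = 3.697 m/s. Hydraulic depth D_h = A/T = 25.56/7.16 = 3.57 m.
Froude number Fr = V/√(g·D_h) = 3.697/√(9.81×3.57) = 0.625, which is less than 1, so the flow is subcritical.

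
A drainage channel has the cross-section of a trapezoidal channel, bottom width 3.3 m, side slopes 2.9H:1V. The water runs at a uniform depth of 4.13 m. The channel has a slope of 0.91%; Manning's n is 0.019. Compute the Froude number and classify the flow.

supercritical

With bottom width b = 3.3 m and side slope z = 2.9: A = (b + zy)y = (3.3 + 2.9×4.13)×4.13 = 63.09 m²; P = b + 2y√(1+z²) = 3.3 + 2×4.13×3.068 = 28.64 m.
Hydraulic radius R = A/P = 63.09/28.64 = 2.203 m.
V = (1/n) R^(2/3) √S = (1/0.019) × 2.203^(2/3) × √0.0091 = 8.501 m/s. Hydraulic depth D_h = A/T = 63.09/27.25 = 2.315 m.
Froude number Fr = V/√(g·D_h) = 8.501/√(9.81×2.315) = 1.78, which is greater than 1, so the flow is supercritical.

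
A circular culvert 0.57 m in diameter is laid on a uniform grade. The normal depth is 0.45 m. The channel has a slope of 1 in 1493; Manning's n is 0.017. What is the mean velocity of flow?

V = 0.473 m/s

For a circular section of diameter D = 0.57 m at depth y = 0.45 m, the central angle is θ = 2 arccos(1 − 2y/D) = 4.376 rad. Then A = (D²/8)(θ − sin θ) = 0.2161 m² and P = Dθ/2 = 1.247 m.
Hydraulic radius R = A/P = 0.2161/1.247 = 0.1732 m.
From Manning's equation, V = (1/n) R^(2/3) S^(1/2) = (1/0.017) × 0.1732^(2/3) × 0.0006698^(1/2) = 0.473 m/s.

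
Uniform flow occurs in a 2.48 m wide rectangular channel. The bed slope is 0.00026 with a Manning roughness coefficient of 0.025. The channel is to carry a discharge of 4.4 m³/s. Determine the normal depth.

y_n = 3 m

Manning's equation rearranged: A R^(2/3) = nQ / (1·√S) = 0.025 × 4.4 / (√0.00026) = 6.822.
Try y = 2.16 m: A R^(2/3) = 4.569 — too small.
Try y = 3.5 m: A R^(2/3) = 8.185 — too large.
Try y = 3 m: A R^(2/3) = 6.819 — close enough.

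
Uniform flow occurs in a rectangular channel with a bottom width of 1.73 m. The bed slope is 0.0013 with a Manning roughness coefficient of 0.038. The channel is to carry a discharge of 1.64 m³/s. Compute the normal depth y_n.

y_n = 1.49 m

Manning's equation rearranged: A R^(2/3) = nQ / (1·√S) = 0.038 × 1.64 / (√0.0013) = 1.728.
Trying y = 1.63 m: A R^(2/3) = 1.927 — too large.
Trying y = 1.27 m: A R^(2/3) = 1.411 — too small.
Trying y = 1.49 m: A R^(2/3) = 1.725 — close enough.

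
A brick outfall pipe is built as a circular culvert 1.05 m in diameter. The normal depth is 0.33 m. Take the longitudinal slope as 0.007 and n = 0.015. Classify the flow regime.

supercritical

For a circular section of diameter D = 1.05 m at depth y = 0.33 m, the central angle is θ = 2 arccos(1 − 2y/D) = 2.38 rad. Then A = (D²/8)(θ − sin θ) = 0.233 m² and P = Dθ/2 = 1.25 m.
Hydraulic radius R = A/P = 0.233/1.25 = 0.1864 m.
V = (1/n) R^(2/3) √S = (1/0.015) × 0.1864^(2/3) × √0.007 = 1.82 m/s. Hydraulic depth D_h = A/T = 0.233/0.9749 = 0.239 m.
Froude number Fr = V/√(g·D_h) = 1.82/√(9.81×0.239) = 1.19, which is greater than 1, so the flow is supercritical.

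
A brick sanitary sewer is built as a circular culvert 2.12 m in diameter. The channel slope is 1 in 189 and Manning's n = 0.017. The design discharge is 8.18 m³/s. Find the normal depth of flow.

Manning's equation rearranged: A R^(2/3) = nQ / (1·√S) = 0.017 × 8.18 / (√0.005291) = 1.912.
Try y = 1.72 m: A R^(2/3) = 2.29 — over.
Try y = 1.21 m: A R^(2/3) = 1.437 — short.
Try y = 1.47 m: A R^(2/3) = 1.912 — close enough.

y_n = 1.47 m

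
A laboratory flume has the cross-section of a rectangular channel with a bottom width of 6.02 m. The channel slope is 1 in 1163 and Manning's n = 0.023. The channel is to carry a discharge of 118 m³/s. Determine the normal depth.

y_n = 8.95 m

Manning's equation rearranged: A R^(2/3) = nQ / (1·√S) = 0.023 × 118 / (√0.0008598) = 92.55.
Trying y = 7.06 m: A R^(2/3) = 69.92 — low.
Trying y = 11.1 m: A R^(2/3) = 118.7 — high.
Trying y = 8.95 m: A R^(2/3) = 92.58 — matches.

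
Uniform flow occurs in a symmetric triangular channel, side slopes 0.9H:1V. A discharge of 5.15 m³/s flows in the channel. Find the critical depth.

y_c = 1.46 m

At critical depth, Q² T / (g A³) = 1, i.e. A³/T = Q²/g = 5.15²/9.81 = 2.704.
At y = 1.87 m: A³/T = 9.261 — too large.
At y = 1.22 m: A³/T = 1.095 — too small.
At y = 1.46 m: A³/T = 2.687 — matches.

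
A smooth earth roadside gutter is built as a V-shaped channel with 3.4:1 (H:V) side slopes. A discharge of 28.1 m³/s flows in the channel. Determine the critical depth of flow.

y_c = 1.69 m

At critical depth, Q² T / (g A³) = 1, i.e. A³/T = Q²/g = 28.1²/9.81 = 80.49.
At y = 1.97 m: A³/T = 171.5 — over.
At y = 1.46 m: A³/T = 38.34 — short.
At y = 1.69 m: A³/T = 79.68 — matches.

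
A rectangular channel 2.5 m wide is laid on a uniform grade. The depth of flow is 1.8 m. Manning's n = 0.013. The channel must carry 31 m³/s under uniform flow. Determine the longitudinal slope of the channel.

S = 0.012

Flow area A = b·y = 2.5 × 1.8 = 4.5 m². Wetted perimeter P = b + 2y = 2.5 + 2×1.8 = 6.1 m.
Hydraulic radius R = A/P = 4.5/6.1 = 0.7377 m.
From Manning's equation, S = [nQ / (1 A R^(2/3))]² = [0.013 × 31 / (1 × 4.5 × 0.7377^(2/3))]² = 0.012.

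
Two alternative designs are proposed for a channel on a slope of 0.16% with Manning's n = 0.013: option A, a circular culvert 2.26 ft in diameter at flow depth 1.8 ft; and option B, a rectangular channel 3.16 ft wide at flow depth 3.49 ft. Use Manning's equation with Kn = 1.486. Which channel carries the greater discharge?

channel B

Channel A: For a circular section of diameter D = 2.26 ft at depth y = 1.8 ft, the central angle is θ = 2 arccos(1 − 2y/D) = 4.411 rad. Then A = (D²/8)(θ − sin θ) = 3.426 ft² and P = Dθ/2 = 4.984 ft. Hydraulic radius R = A/P = 3.426/4.984 = 0.6873 ft. Q_A = (1.486/0.013)·3.426·0.6873^(2/3)·√0.0016 = 12.2 ft³/s.
Channel B: Flow area A = b·y = 3.16 × 3.49 = 11.03 ft². Wetted perimeter P = b + 2y = 3.16 + 2×3.49 = 10.14 ft. Hydraulic radius R = A/P = 11.03/10.14 = 1.088 ft. Q_B = (1.486/0.013)·11.03·1.088^(2/3)·√0.0016 = 53.33 ft³/s.
Q_A = 12.2 ft³/s vs Q_B = 53.33 ft³/s, so channel B carries more.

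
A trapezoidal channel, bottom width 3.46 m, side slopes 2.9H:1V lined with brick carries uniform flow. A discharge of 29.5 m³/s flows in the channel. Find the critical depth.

y_c = 1.36 m

At critical depth, Q² T / (g A³) = 1, i.e. A³/T = Q²/g = 29.5²/9.81 = 88.71.
Trying y = 1.58 m: A³/T = 162.5 — over.
Trying y = 1.09 m: A³/T = 38.43 — short.
Trying y = 1.36 m: A³/T = 89.97 — close enough.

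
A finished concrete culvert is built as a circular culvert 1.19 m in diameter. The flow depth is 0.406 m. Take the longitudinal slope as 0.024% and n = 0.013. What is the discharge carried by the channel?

Q = 0.148 m³/s

For a circular section of diameter D = 1.19 m at depth y = 0.406 m, the central angle is θ = 2 arccos(1 − 2y/D) = 2.495 rad. Then A = (D²/8)(θ − sin θ) = 0.335 m² and P = Dθ/2 = 1.485 m.
Hydraulic radius R = A/P = 0.335/1.485 = 0.2257 m.
Manning's equation: Q = (1/n) A R^(2/3) S^(1/2) = (1/0.013) × 0.335 × 0.2257^(2/3) × 0.00024^(1/2) = 0.148 m³/s.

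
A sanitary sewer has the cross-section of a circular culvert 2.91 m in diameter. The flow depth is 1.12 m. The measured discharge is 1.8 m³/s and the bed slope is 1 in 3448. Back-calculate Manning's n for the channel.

For a circular section of diameter D = 2.91 m at depth y = 1.12 m, the central angle is θ = 2 arccos(1 − 2y/D) = 2.677 rad. Then A = (D²/8)(θ − sin θ) = 2.359 m² and P = Dθ/2 = 3.895 m.
Hydraulic radius R = A/P = 2.359/3.895 = 0.6057 m.
Rearranging Manning's equation: n = (1/Q) A R^(2/3) S^(1/2) = (1/1.8) × 2.359 × 0.6057^(2/3) × √0.00029 = 0.016.

n = 0.016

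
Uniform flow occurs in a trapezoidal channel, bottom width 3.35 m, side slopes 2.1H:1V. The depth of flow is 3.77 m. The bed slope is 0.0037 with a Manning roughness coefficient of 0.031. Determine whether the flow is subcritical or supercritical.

subcritical

With bottom width b = 3.35 m and side slope z = 2.1: A = (b + zy)y = (3.35 + 2.1×3.77)×3.77 = 42.48 m²; P = b + 2y√(1+z²) = 3.35 + 2×3.77×2.326 = 20.89 m.
Hydraulic radius R = A/P = 42.48/20.89 = 2.034 m.
V = (1/n) R^(2/3) √S = (1/0.031) × 2.034^(2/3) × √0.0037 = 3.15 m/s. Hydraulic depth D_h = A/T = 42.48/19.18 = 2.214 m.
Froude number Fr = V/√(g·D_h) = 3.15/√(9.81×2.214) = 0.676, which is less than 1, so the flow is subcritical.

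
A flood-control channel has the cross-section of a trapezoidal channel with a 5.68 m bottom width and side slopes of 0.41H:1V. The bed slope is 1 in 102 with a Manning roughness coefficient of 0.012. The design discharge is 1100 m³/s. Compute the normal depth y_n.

Manning's equation rearranged: A R^(2/3) = nQ / (1·√S) = 0.012 × 1100 / (√0.009804) = 133.3.
Try y = 6.07 m: A R^(2/3) = 94.65 — short.
Try y = 7.4 m: A R^(2/3) = 133.4 — ≈ 133.3.

y_n = 7.4 m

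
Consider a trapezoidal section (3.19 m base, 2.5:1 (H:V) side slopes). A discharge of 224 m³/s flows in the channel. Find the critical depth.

At critical depth, Q² T / (g A³) = 1, i.e. A³/T = Q²/g = 224²/9.81 = 5115.
Trying y = 2.83 m: A³/T = 1414 — too small.
Trying y = 4.17 m: A³/T = 7612 — too large.
Trying y = 3.81 m: A³/T = 5112 — close enough.

y_c = 3.81 m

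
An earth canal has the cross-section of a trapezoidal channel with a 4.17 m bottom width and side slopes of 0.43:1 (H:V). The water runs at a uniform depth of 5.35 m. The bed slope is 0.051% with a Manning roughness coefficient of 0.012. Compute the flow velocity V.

With bottom width b = 4.17 m and side slope z = 0.43: A = (b + zy)y = (4.17 + 0.43×5.35)×5.35 = 34.62 m²; P = b + 2y√(1+z²) = 4.17 + 2×5.35×1.089 = 15.82 m.
Hydraulic radius R = A/P = 34.62/15.82 = 2.189 m.
From Manning's equation, V = (1/n) R^(2/3) S^(1/2) = (1/0.012) × 2.189^(2/3) × 0.00051^(1/2) = 3.17 m/s.

V = 3.17 m/s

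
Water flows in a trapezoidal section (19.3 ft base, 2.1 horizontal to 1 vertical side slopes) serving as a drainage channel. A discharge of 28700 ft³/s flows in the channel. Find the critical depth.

At critical depth, Q² T / (g A³) = 1, i.e. A³/T = Q²/g = 28700²/32.2 = 25580000.
Trying y = 23.5 ft: A³/T = 35580000 — high.
Trying y = 14.8 ft: A³/T = 5089000 — low.
Trying y = 21.8 ft: A³/T = 25760000 — close enough.

y_c = 21.8 ft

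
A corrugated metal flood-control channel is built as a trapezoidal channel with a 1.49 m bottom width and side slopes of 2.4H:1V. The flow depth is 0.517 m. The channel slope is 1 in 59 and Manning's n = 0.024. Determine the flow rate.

Q = 3.72 m³/s

With bottom width b = 1.49 m and side slope z = 2.4: A = (b + zy)y = (1.49 + 2.4×0.517)×0.517 = 1.412 m²; P = b + 2y√(1+z²) = 1.49 + 2×0.517×2.6 = 4.178 m.
Hydraulic radius R = A/P = 1.412/4.178 = 0.3379 m.
Manning's equation: Q = (1/n) A R^(2/3) S^(1/2) = (1/0.024) × 1.412 × 0.3379^(2/3) × 0.01695^(1/2) = 3.72 m³/s.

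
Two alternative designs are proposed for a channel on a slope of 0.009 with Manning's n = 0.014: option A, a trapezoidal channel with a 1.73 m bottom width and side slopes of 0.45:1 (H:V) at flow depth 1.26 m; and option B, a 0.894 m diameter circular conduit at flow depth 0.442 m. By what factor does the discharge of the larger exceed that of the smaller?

Channel A: With bottom width b = 1.73 m and side slope z = 0.45: A = (b + zy)y = (1.73 + 0.45×1.26)×1.26 = 2.894 m²; P = b + 2y√(1+z²) = 1.73 + 2×1.26×1.097 = 4.493 m. Hydraulic radius R = A/P = 2.894/4.493 = 0.6441 m. Q_A = (1/0.014)·2.894·0.6441^(2/3)·√0.009 = 14.63 m³/s.
Channel B: For a circular section of diameter D = 0.894 m at depth y = 0.442 m, the central angle is θ = 2 arccos(1 − 2y/D) = 3.119 rad. Then A = (D²/8)(θ − sin θ) = 0.3094 m² and P = Dθ/2 = 1.394 m. Hydraulic radius R = A/P = 0.3094/1.394 = 0.2219 m. Q_B = (1/0.014)·0.3094·0.2219^(2/3)·√0.009 = 0.7684 m³/s.
The larger discharge is 14.63 m³/s and the smaller is 0.7684 m³/s; the ratio is 19.

19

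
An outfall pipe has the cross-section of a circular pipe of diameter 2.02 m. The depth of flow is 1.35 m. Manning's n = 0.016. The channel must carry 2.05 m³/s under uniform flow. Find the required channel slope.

S = 0.000421

For a circular section of diameter D = 2.02 m at depth y = 1.35 m, the central angle is θ = 2 arccos(1 − 2y/D) = 3.828 rad. Then A = (D²/8)(θ − sin θ) = 2.276 m² and P = Dθ/2 = 3.867 m.
Hydraulic radius R = A/P = 2.276/3.867 = 0.5886 m.
From Manning's equation, S = [nQ / (1 A R^(2/3))]² = [0.016 × 2.05 / (1 × 2.276 × 0.5886^(2/3))]² = 0.000421.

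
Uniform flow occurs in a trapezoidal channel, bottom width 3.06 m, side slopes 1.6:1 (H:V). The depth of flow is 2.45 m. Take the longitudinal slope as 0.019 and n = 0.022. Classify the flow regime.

supercritical

With bottom width b = 3.06 m and side slope z = 1.6: A = (b + zy)y = (3.06 + 1.6×2.45)×2.45 = 17.1 m²; P = b + 2y√(1+z²) = 3.06 + 2×2.45×1.887 = 12.31 m.
Hydraulic radius R = A/P = 17.1/12.31 = 1.39 m.
V = (1/n) R^(2/3) √S = (1/0.022) × 1.39^(2/3) × √0.019 = 7.803 m/s. Hydraulic depth D_h = A/T = 17.1/10.9 = 1.569 m.
Froude number Fr = V/√(g·D_h) = 7.803/√(9.81×1.569) = 1.99, which is greater than 1, so the flow is supercritical.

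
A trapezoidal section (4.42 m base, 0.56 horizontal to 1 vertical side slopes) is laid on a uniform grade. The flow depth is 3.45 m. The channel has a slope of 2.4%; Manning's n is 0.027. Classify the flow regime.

With bottom width b = 4.42 m and side slope z = 0.56: A = (b + zy)y = (4.42 + 0.56×3.45)×3.45 = 21.91 m²; P = b + 2y√(1+z²) = 4.42 + 2×3.45×1.146 = 12.33 m.
Hydraulic radius R = A/P = 21.91/12.33 = 1.778 m.
V = (1/n) R^(2/3) √S = (1/0.027) × 1.778^(2/3) × √0.024 = 8.42 m/s. Hydraulic depth D_h = A/T = 21.91/8.284 = 2.645 m.
Froude number Fr = V/√(g·D_h) = 8.42/√(9.81×2.645) = 1.65, which is greater than 1, so the flow is supercritical.

supercritical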